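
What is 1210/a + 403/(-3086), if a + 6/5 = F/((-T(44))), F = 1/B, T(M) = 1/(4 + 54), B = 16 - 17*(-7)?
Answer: -1145879/1543 ≈ -742.63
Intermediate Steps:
B = 135 (B = 16 + 119 = 135)
T(M) = 1/58
F = 1/135 ≈ 0.0074074
a = -44/27 (a = -6/5 + 1/(135*((-1*1/58))) = -6/5 + 1/(135*(-1/58)) = -6/5 + (1/135)*(-58) = -6/5 - 58/135 = -44/27 ≈ -1.6296)
1210/a + 403/(-3086) = 1210/(-44/27) + 403/(-3086) = 1210*(-27/44) + 403*(-1/3086) = -1485/2 - 403/3086 = -1145879/1543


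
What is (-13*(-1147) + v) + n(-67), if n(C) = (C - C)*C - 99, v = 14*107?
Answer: 16310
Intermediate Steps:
v = 1498
n(C) = -99 (n(C) = 0*C - 99 = 0 - 99 = -99)
(-13*(-1147) + v) + n(-67) = (-13*(-1147) + 1498) - 99 = (14911 + 1498) - 99 = 16409 - 99 = 16310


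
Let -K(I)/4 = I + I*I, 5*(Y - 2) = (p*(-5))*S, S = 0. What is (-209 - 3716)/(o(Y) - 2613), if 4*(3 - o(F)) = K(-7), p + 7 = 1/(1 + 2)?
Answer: 3925/2568 ≈ 1.5284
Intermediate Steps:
p = -20/3 (p = -7 + 1/(1 + 2) = -7 + 1/3 = -7 + ⅓ = -20/3 ≈ -6.6667)
Y = 2 (Y = 2 + (-20/3*(-5)*0)/5 = 2 + ((100/3)*0)/5 = 2 + (⅕)*0 = 2 + 0 = 2)
K(I) = -4*I - 4*I² (K(I) = -4*(I + I*I) = -4*(I + I²) = -4*I - 4*I²)
o(F) = 45 (o(F) = 3 - (-1)*(-7)*(1 - 7) = 3 - (-1)*(-7)*(-6) = 3 - ¼*(-168) = 3 + 42 = 45)
(-209 - 3716)/(o(Y) - 2613) = (-209 - 3716)/(45 - 2613) = -3925/(-2568) = -3925*(-1/2568) = 3925/2568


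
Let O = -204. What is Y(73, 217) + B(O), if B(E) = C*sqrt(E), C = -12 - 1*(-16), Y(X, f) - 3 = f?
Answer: 220 + 8*I*sqrt(51) ≈ 220.0 + 57.131*I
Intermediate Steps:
Y(X, f) = 3 + f
C = 4 (C = -12 + 16 = 4)
B(E) = 4*sqrt(E)
Y(73, 217) + B(O) = (3 + 217) + 4*sqrt(-204) = 220 + 4*(2*I*sqrt(51)) = 220 + 8*I*sqrt(51)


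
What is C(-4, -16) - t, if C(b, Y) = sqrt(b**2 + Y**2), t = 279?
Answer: -279 + 4*sqrt(17) ≈ -262.51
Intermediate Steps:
C(b, Y) = sqrt(Y**2 + b**2)
C(-4, -16) - t = sqrt((-16)**2 + (-4)**2) - 1*279 = sqrt(256 + 16) - 279 = sqrt(272) - 279 = 4*sqrt(17) - 279 = -279 + 4*sqrt(17)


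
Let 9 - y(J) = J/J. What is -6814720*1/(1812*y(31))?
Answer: -212960/453 ≈ -470.11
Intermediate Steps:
y(J) = 8 (y(J) = 9 - J/J = 9 - 1*1 = 9 - 1 = 8)
-6814720*1/(1812*y(31)) = -6814720/(8*1812) = -6814720/14496 = -6814720*1/14496 = -212960/453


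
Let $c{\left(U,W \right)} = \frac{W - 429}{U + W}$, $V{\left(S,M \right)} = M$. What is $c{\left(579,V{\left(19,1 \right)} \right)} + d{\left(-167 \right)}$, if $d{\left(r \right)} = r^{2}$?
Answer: $\frac{4043798}{145} \approx 27888.0$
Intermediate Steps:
$c{\left(U,W \right)} = \frac{-429 + W}{U + W}$
$c{\left(579,V{\left(19,1 \right)} \right)} + d{\left(-167 \right)} = \frac{-429 + 1}{579 + 1} + \left(-167\right)^{2} = \frac{1}{580} \left(-428\right) + 27889 = - \frac{107}{145} + 27889 = \frac{4043798}{145}$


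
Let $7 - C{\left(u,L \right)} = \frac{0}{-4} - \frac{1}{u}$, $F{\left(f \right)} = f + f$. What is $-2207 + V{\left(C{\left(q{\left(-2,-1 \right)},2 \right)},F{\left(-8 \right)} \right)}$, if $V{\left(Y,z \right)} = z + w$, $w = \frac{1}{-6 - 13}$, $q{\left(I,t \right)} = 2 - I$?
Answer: $- \frac{42238}{19} \approx -2223.1$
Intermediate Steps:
$F{\left(f \right)} = 2 f$
$C{\left(u,L \right)} = 7 + \frac{1}{u}$ ($C{\left(u,L \right)} = 7 - \left(\frac{0}{-4} - \frac{1}{u}\right) = 7 - \left(0 \left(- \frac{1}{4}\right) - \frac{1}{u}\right) = 7 - \left(0 - \frac{1}{u}\right) = 7 - - \frac{1}{u} = 7 + \frac{1}{u}$)
$w = - \frac{1}{19}$ ($w = \frac{1}{-19} = - \frac{1}{19} \approx -0.052632$)
$V{\left(Y,z \right)} = - \frac{1}{19} + z$ ($V{\left(Y,z \right)} = z - \frac{1}{19} = - \frac{1}{19} + z$)
$-2207 + V{\left(C{\left(q{\left(-2,-1 \right)},2 \right)},F{\left(-8 \right)} \right)} = -2207 + \left(- \frac{1}{19} + 2 \left(-8\right)\right) = -2207 - \frac{305}{19} = - \frac{42238}{19}$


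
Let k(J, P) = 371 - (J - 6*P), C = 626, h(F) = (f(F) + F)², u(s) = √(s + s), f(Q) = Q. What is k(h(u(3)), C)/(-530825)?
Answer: -4103/530825 ≈ -0.0077295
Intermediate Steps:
u(s) = √2*√s (u(s) = √(2*s) = √2*√s)
h(F) = 4*F² (h(F) = (F + F)² = (2*F)² = 4*F²)
k(J, P) = 371 - J + 6*P (k(J, P) = 371 - (J - 6*P) = 371 + (-J + 6*P) = 371 - J + 6*P)
k(h(u(3)), C)/(-530825) = (371 - 4*(√2*√3)² + 6*626)/(-530825) = (371 - 4*(√6)² + 3756)*(-1/530825) = (371 - 4*6 + 3756)*(-1/530825) = (371 - 1*24 + 3756)*(-1/530825) = (371 - 24 + 3756)*(-1/530825) = 4103*(-1/530825) = -4103/530825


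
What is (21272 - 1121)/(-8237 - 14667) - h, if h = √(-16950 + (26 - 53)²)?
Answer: -20151/22904 - I*√16221 ≈ -0.8798 - 127.36*I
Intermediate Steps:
h = I*√16221 (h = √(-16950 + (-27)²) = √(-16950 + 729) = √(-16221) = I*√16221 ≈ 127.36*I)
(21272 - 1121)/(-8237 - 14667) - h = (21272 - 1121)/(-8237 - 14667) - I*√16221 = 20151/(-22904) - I*√16221 = 20151*(-1/22904) - I*√16221 = -20151/22904 - I*√16221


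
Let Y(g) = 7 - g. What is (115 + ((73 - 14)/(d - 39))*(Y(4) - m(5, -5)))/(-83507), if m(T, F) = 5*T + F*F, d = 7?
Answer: -6453/2672224 ≈ -0.0024148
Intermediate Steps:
m(T, F) = F² + 5*T (m(T, F) = 5*T + F² = F² + 5*T)
(115 + ((73 - 14)/(d - 39))*(Y(4) - m(5, -5)))/(-83507) = (115 + ((73 - 14)/(7 - 39))*((7 - 1*4) - ((-5)² + 5*5)))/(-83507) = (115 + (59/(-32))*((7 - 4) - (25 + 25)))*(-1/83507) = (115 + (59*(-1/32))*(3 - 1*50))*(-1/83507) = (115 - 59*(3 - 50)/32)*(-1/83507) = (115 - 59/32*(-47))*(-1/83507) = (115 + 2773/32)*(-1/83507) = (6453/32)*(-1/83507) = -6453/2672224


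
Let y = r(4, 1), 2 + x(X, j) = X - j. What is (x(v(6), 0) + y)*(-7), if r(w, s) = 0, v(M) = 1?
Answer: 7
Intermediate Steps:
x(X, j) = -2 + X - j (x(X, j) = -2 + (X - j) = -2 + X - j)
y = 0
(x(v(6), 0) + y)*(-7) = ((-2 + 1 - 1*0) + 0)*(-7) = ((-2 + 1 + 0) + 0)*(-7) = (-1 + 0)*(-7) = -1*(-7) = 7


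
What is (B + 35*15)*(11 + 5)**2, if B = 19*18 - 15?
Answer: 218112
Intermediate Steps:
B = 327 (B = 342 - 15 = 327)
(B + 35*15)*(11 + 5)**2 = (327 + 35*15)*(11 + 5)**2 = (327 + 525)*16**2 = 852*256 = 218112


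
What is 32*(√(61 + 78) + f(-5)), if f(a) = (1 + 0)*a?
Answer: -160 + 32*√139 ≈ 217.27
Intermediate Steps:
f(a) = a (f(a) = 1*a = a)
32*(√(61 + 78) + f(-5)) = 32*(√(61 + 78) - 5) = 32*(√139 - 5) = 32*(-5 + √139) = -160 + 32*√139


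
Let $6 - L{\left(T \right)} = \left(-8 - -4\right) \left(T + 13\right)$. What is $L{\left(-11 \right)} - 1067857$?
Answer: $-1067843$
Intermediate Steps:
$L{\left(T \right)} = 58 + 4 T$ ($L{\left(T \right)} = 6 - \left(-8 - -4\right) \left(T + 13\right) = 6 - \left(-8 + 4\right) \left(13 + T\right) = 6 - - 4 \left(13 + T\right) = 6 - \left(-52 - 4 T\right) = 6 + \left(52 + 4 T\right) = 58 + 4 T$)
$L{\left(-11 \right)} - 1067857 = \left(58 + 4 \left(-11\right)\right) - 1067857 = \left(58 - 44\right) - 1067857 = 14 - 1067857 = -1067843$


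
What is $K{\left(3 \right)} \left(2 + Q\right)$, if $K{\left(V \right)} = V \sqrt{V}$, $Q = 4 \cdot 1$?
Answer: $18 \sqrt{3} \approx 31.177$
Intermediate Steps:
$Q = 4$
$K{\left(V \right)} = V^{\frac{3}{2}}$
$K{\left(3 \right)} \left(2 + Q\right) = 3^{\frac{3}{2}} \left(2 + 4\right) = 3 \sqrt{3} \cdot 6 = 18 \sqrt{3}$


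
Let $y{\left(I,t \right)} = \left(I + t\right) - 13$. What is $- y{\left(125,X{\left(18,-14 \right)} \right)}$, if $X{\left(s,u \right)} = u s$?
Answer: $140$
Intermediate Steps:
$X{\left(s,u \right)} = s u$
$y{\left(I,t \right)} = -13 + I + t$
$- y{\left(125,X{\left(18,-14 \right)} \right)} = - (-13 + 125 + 18 \left(-14\right)) = - (-13 + 125 - 252) = \left(-1\right) \left(-140\right) = 140$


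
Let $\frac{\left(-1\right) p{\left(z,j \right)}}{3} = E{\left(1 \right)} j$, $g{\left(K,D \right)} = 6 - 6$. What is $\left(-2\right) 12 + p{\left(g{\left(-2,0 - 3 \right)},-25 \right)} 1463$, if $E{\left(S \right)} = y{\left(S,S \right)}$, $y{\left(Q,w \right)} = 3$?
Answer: $329151$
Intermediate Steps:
$E{\left(S \right)} = 3$
$g{\left(K,D \right)} = 0$ ($g{\left(K,D \right)} = 6 - 6 = 0$)
$p{\left(z,j \right)} = - 9 j$ ($p{\left(z,j \right)} = - 3 \cdot 3 j = - 9 j$)
$\left(-2\right) 12 + p{\left(g{\left(-2,0 - 3 \right)},-25 \right)} 1463 = \left(-2\right) 12 + \left(-9\right) \left(-25\right) 1463 = -24 + 225 \cdot 1463 = -24 + 329175 = 329151$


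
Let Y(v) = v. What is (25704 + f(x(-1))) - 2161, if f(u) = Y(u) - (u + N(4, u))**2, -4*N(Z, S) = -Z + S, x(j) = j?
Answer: 376671/16 ≈ 23542.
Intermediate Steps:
N(Z, S) = -S/4 + Z/4 (N(Z, S) = -(-Z + S)/4 = -(S - Z)/4 = -S/4 + Z/4)
f(u) = u - (1 + 3*u/4)**2 (f(u) = u - (u + (-u/4 + (1/4)*4))**2 = u - (u + (-u/4 + 1))**2 = u - (u + (1 - u/4))**2 = u - (1 + 3*u/4)**2)
(25704 + f(x(-1))) - 2161 = (25704 + (-1 - (4 + 3*(-1))**2/16)) - 2161 = (25704 + (-1 - (4 - 3)**2/16)) - 2161 = (25704 + (-1 - 1/16*1**2)) - 2161 = (25704 + (-1 - 1/16*1)) - 2161 = (25704 + (-1 - 1/16)) - 2161 = (25704 - 17/16) - 2161 = 411247/16 - 2161 = 376671/16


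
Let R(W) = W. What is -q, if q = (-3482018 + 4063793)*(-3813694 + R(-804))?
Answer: 2219179573950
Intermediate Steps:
q = -2219179573950 (q = (-3482018 + 4063793)*(-3813694 - 804) = 581775*(-3814498) = -2219179573950)
-q = -1*(-2219179573950) = 2219179573950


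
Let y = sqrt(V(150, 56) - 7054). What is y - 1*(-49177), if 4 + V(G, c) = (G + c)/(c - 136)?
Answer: 49177 + I*sqrt(2824230)/20 ≈ 49177.0 + 84.027*I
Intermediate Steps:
V(G, c) = -4 + (G + c)/(-136 + c) (V(G, c) = -4 + (G + c)/(c - 136) = -4 + (G + c)/(-136 + c))
y = I*sqrt(2824230)/20 (y = sqrt((544 + 150 - 3*56)/(-136 + 56) - 7054) = sqrt((544 + 150 - 168)/(-80) - 7054) = sqrt(-1/80*526 - 7054) = sqrt(-263/40 - 7054) = sqrt(-282423/40) = I*sqrt(2824230)/20 ≈ 84.027*I)
y - 1*(-49177) = I*sqrt(2824230)/20 - 1*(-49177) = I*sqrt(2824230)/20 + 49177 = 49177 + I*sqrt(2824230)/20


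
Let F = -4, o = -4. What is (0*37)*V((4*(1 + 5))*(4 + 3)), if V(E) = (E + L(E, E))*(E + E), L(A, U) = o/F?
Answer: 0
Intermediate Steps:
L(A, U) = 1 (L(A, U) = -4/(-4) = -4*(-1/4) = 1)
V(E) = 2*E*(1 + E) (V(E) = (E + 1)*(E + E) = (1 + E)*(2*E) = 2*E*(1 + E))
(0*37)*V((4*(1 + 5))*(4 + 3)) = (0*37)*(2*((4*(1 + 5))*(4 + 3))*(1 + (4*(1 + 5))*(4 + 3))) = 0*(2*((4*6)*7)*(1 + (4*6)*7)) = 0*(2*(24*7)*(1 + 24*7)) = 0*(2*168*(1 + 168)) = 0*(2*168*169) = 0*56784 = 0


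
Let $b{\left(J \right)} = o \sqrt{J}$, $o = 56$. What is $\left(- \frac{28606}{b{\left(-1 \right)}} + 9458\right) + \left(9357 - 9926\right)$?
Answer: $8889 + \frac{14303 i}{28} \approx 8889.0 + 510.82 i$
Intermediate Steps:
$b{\left(J \right)} = 56 \sqrt{J}$
$\left(- \frac{28606}{b{\left(-1 \right)}} + 9458\right) + \left(9357 - 9926\right) = \left(- \frac{28606}{56 \sqrt{-1}} + 9458\right) + \left(9357 - 9926\right) = \left(- \frac{28606}{56 i} + 9458\right) + \left(9357 - 9926\right) = \left(- 28606 \left(- \frac{i}{56}\right) + 9458\right) - 569 = \left(\frac{14303 i}{28} + 9458\right) - 569 = \left(9458 + \frac{14303 i}{28}\right) - 569 = 8889 + \frac{14303 i}{28}$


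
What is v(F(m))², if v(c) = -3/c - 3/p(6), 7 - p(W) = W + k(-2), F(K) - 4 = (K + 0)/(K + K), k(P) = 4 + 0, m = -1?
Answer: ⅑ ≈ 0.11111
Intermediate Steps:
k(P) = 4
F(K) = 9/2 (F(K) = 4 + (K + 0)/(K + K) = 4 + K/((2*K)) = 4 + K*(1/(2*K)) = 4 + ½ = 9/2)
p(W) = 3 - W (p(W) = 7 - (W + 4) = 7 - (4 + W) = 7 + (-4 - W) = 3 - W)
v(c) = 1 - 3/c (v(c) = -3/c - 3/(3 - 1*6) = -3/c - 3/(3 - 6) = -3/c - 3/(-3) = -3/c - 3*(-⅓) = -3/c + 1 = 1 - 3/c)
v(F(m))² = ((-3 + 9/2)/(9/2))² = ((2/9)*(3/2))² = (⅓)² = ⅑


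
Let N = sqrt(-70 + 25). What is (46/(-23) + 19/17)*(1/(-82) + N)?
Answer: 15/1394 - 45*I*sqrt(5)/17 ≈ 0.01076 - 5.919*I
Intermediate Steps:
N = 3*I*sqrt(5) (N = sqrt(-45) = 3*I*sqrt(5) ≈ 6.7082*I)
(46/(-23) + 19/17)*(1/(-82) + N) = (46/(-23) + 19/17)*(1/(-82) + 3*I*sqrt(5)) = (46*(-1/23) + 19*(1/17))*(-1/82 + 3*I*sqrt(5)) = (-2 + 19/17)*(-1/82 + 3*I*sqrt(5)) = -15*(-1/82 + 3*I*sqrt(5))/17 = 15/1394 - 45*I*sqrt(5)/17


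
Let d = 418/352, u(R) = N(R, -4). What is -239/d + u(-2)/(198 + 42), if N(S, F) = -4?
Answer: -229459/1140 ≈ -201.28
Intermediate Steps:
u(R) = -4
d = 19/16 (d = 418*(1/352) = 19/16 ≈ 1.1875)
-239/d + u(-2)/(198 + 42) = -239/19/16 - 4/(198 + 42) = -239*16/19 - 4/240 = -3824/19 - 4*1/240 = -3824/19 - 1/60 = -229459/1140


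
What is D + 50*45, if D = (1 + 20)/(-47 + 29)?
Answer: 13493/6 ≈ 2248.8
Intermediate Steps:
D = -7/6 (D = 21/(-18) = 21*(-1/18) = -7/6 ≈ -1.1667)
D + 50*45 = -7/6 + 50*45 = -7/6 + 2250 = 13493/6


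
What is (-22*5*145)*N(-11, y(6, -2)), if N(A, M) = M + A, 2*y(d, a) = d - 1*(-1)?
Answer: 119625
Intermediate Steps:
y(d, a) = ½ + d/2 (y(d, a) = (d - 1*(-1))/2 = (d + 1)/2 = (1 + d)/2 = ½ + d/2)
N(A, M) = A + M
(-22*5*145)*N(-11, y(6, -2)) = (-22*5*145)*(-11 + (½ + (½)*6)) = (-110*145)*(-11 + (½ + 3)) = -15950*(-11 + 7/2) = -15950*(-15/2) = 119625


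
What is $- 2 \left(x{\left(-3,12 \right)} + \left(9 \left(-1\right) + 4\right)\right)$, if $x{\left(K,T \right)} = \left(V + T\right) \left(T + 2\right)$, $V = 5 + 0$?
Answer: $-466$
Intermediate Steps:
$V = 5$
$x{\left(K,T \right)} = \left(2 + T\right) \left(5 + T\right)$ ($x{\left(K,T \right)} = \left(5 + T\right) \left(T + 2\right) = \left(5 + T\right) \left(2 + T\right) = \left(2 + T\right) \left(5 + T\right)$)
$- 2 \left(x{\left(-3,12 \right)} + \left(9 \left(-1\right) + 4\right)\right) = - 2 \left(\left(10 + 12^{2} + 7 \cdot 12\right) + \left(9 \left(-1\right) + 4\right)\right) = - 2 \left(\left(10 + 144 + 84\right) + \left(-9 + 4\right)\right) = - 2 \left(238 - 5\right) = \left(-2\right) 233 = -466$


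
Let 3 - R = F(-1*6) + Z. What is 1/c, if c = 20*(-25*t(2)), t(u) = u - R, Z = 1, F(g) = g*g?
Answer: -1/18000 ≈ -5.5556e-5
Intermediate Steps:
F(g) = g²
R = -34 (R = 3 - ((-1*6)² + 1) = 3 - ((-6)² + 1) = 3 - (36 + 1) = 3 - 1*37 = 3 - 37 = -34)
t(u) = 34 + u (t(u) = u - 1*(-34) = u + 34 = 34 + u)
c = -18000 (c = 20*(-25*(34 + 2)) = 20*(-25*36) = 20*(-900) = -18000)
1/c = 1/(-18000) = -1/18000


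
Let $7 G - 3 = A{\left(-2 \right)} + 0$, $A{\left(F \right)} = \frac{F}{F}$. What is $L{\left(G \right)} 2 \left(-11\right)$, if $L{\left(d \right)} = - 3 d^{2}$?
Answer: $\frac{1056}{49} \approx 21.551$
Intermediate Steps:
$A{\left(F \right)} = 1$
$G = \frac{4}{7}$ ($G = \frac{3}{7} + \frac{1 + 0}{7} = \frac{3}{7} + \frac{1}{7} \cdot 1 = \frac{3}{7} + \frac{1}{7} = \frac{4}{7} \approx 0.57143$)
$L{\left(G \right)} 2 \left(-11\right) = - 3 \left(\frac{4}{7}\right)^{2} \cdot 2 \left(-11\right) = \left(-3\right) \frac{16}{49} \cdot 2 \left(-11\right) = \left(- \frac{48}{49}\right) 2 \left(-11\right) = \left(- \frac{96}{49}\right) \left(-11\right) = \frac{1056}{49}$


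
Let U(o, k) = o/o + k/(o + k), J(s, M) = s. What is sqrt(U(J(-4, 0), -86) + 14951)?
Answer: sqrt(3364415)/15 ≈ 122.28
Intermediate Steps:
U(o, k) = 1 + k/(k + o)
sqrt(U(J(-4, 0), -86) + 14951) = sqrt((-4 + 2*(-86))/(-86 - 4) + 14951) = sqrt((-4 - 172)/(-90) + 14951) = sqrt(-1/90*(-176) + 14951) = sqrt(88/45 + 14951) = sqrt(672883/45) = sqrt(3364415)/15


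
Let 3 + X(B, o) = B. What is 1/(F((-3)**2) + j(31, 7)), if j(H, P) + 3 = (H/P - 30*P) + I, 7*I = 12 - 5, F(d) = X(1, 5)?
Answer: -7/1467 ≈ -0.0047716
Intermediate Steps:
X(B, o) = -3 + B
F(d) = -2 (F(d) = -3 + 1 = -2)
I = 1 (I = (12 - 5)/7 = (1/7)*7 = 1)
j(H, P) = -2 - 30*P + H/P (j(H, P) = -3 + ((H/P - 30*P) + 1) = -3 + ((-30*P + H/P) + 1) = -3 + (1 - 30*P + H/P) = -2 - 30*P + H/P)
1/(F((-3)**2) + j(31, 7)) = 1/(-2 + (-2 - 30*7 + 31/7)) = 1/(-2 + (-2 - 210 + 31*(1/7))) = 1/(-2 + (-2 - 210 + 31/7)) = 1/(-2 - 1453/7) = 1/(-1467/7) = -7/1467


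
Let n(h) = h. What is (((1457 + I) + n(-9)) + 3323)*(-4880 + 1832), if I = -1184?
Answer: -10933176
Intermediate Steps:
(((1457 + I) + n(-9)) + 3323)*(-4880 + 1832) = (((1457 - 1184) - 9) + 3323)*(-4880 + 1832) = ((273 - 9) + 3323)*(-3048) = (264 + 3323)*(-3048) = 3587*(-3048) = -10933176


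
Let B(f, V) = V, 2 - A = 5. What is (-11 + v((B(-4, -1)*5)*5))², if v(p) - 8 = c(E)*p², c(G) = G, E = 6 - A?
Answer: 31606884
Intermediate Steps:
A = -3 (A = 2 - 1*5 = 2 - 5 = -3)
E = 9 (E = 6 - 1*(-3) = 6 + 3 = 9)
v(p) = 8 + 9*p²
(-11 + v((B(-4, -1)*5)*5))² = (-11 + (8 + 9*(-1*5*5)²))² = (-11 + (8 + 9*(-5*5)²))² = (-11 + (8 + 9*(-25)²))² = (-11 + (8 + 9*625))² = (-11 + (8 + 5625))² = (-11 + 5633)² = 5622² = 31606884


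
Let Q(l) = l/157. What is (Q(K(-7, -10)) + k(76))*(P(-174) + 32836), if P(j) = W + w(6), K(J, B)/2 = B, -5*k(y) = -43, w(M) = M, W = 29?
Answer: 218625021/785 ≈ 2.7850e+5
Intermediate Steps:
k(y) = 43/5 (k(y) = -⅕*(-43) = 43/5)
K(J, B) = 2*B
Q(l) = l/157 (Q(l) = l*(1/157) = l/157)
P(j) = 35 (P(j) = 29 + 6 = 35)
(Q(K(-7, -10)) + k(76))*(P(-174) + 32836) = ((2*(-10))/157 + 43/5)*(35 + 32836) = ((1/157)*(-20) + 43/5)*32871 = (-20/157 + 43/5)*32871 = (6651/785)*32871 = 218625021/785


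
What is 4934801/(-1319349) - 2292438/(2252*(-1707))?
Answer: -2657609761417/845298988206 ≈ -3.1440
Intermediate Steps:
4934801/(-1319349) - 2292438/(2252*(-1707)) = 4934801*(-1/1319349) - 2292438/(-3844164) = -4934801/1319349 - 2292438*(-1/3844164) = -4934801/1319349 + 382073/640694 = -2657609761417/845298988206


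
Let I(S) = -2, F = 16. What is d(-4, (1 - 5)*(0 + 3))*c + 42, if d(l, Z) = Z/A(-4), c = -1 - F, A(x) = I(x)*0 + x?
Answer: -9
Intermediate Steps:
A(x) = x (A(x) = -2*0 + x = 0 + x = x)
c = -17 (c = -1 - 1*16 = -1 - 16 = -17)
d(l, Z) = -Z/4 (d(l, Z) = Z/(-4) = Z*(-¼) = -Z/4)
d(-4, (1 - 5)*(0 + 3))*c + 42 = -(1 - 5)*(0 + 3)/4*(-17) + 42 = -(-1)*3*(-17) + 42 = -¼*(-12)*(-17) + 42 = 3*(-17) + 42 = -51 + 42 = -9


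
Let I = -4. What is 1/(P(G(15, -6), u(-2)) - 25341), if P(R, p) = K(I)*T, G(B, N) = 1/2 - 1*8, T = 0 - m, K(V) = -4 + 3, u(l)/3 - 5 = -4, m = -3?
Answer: -1/25344 ≈ -3.9457e-5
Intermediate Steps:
u(l) = 3 (u(l) = 15 + 3*(-4) = 15 - 12 = 3)
K(V) = -1
T = 3 (T = 0 - 1*(-3) = 0 + 3 = 3)
G(B, N) = -15/2 (G(B, N) = ½ - 8 = -15/2)
P(R, p) = -3 (P(R, p) = -1*3 = -3)
1/(P(G(15, -6), u(-2)) - 25341) = 1/(-3 - 25341) = 1/(-25344) = -1/25344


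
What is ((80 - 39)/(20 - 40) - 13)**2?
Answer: 90601/400 ≈ 226.50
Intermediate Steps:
((80 - 39)/(20 - 40) - 13)**2 = (41/(-20) - 13)**2 = (41*(-1/20) - 13)**2 = (-41/20 - 13)**2 = (-301/20)**2 = 90601/400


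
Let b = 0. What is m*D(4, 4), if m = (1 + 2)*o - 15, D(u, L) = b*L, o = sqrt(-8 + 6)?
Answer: 0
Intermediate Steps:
o = I*sqrt(2) (o = sqrt(-2) = I*sqrt(2) ≈ 1.4142*I)
D(u, L) = 0 (D(u, L) = 0*L = 0)
m = -15 + 3*I*sqrt(2) (m = (1 + 2)*(I*sqrt(2)) - 15 = 3*(I*sqrt(2)) - 15 = 3*I*sqrt(2) - 15 = -15 + 3*I*sqrt(2) ≈ -15.0 + 4.2426*I)
m*D(4, 4) = (-15 + 3*I*sqrt(2))*0 = 0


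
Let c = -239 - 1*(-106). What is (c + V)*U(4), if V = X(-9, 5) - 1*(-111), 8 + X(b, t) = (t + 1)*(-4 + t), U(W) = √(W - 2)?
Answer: -24*√2 ≈ -33.941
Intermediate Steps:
U(W) = √(-2 + W)
c = -133 (c = -239 + 106 = -133)
X(b, t) = -8 + (1 + t)*(-4 + t) (X(b, t) = -8 + (t + 1)*(-4 + t) = -8 + (1 + t)*(-4 + t))
V = 109 (V = (-12 + 5² - 3*5) - 1*(-111) = (-12 + 25 - 15) + 111 = -2 + 111 = 109)
(c + V)*U(4) = (-133 + 109)*√(-2 + 4) = -24*√2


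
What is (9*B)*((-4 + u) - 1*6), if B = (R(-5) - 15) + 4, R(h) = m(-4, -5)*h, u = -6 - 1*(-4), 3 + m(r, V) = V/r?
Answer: 243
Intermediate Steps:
m(r, V) = -3 + V/r
u = -2 (u = -6 + 4 = -2)
R(h) = -7*h/4 (R(h) = (-3 - 5/(-4))*h = (-3 - 5*(-¼))*h = (-3 + 5/4)*h = -7*h/4)
B = -9/4 (B = (-7/4*(-5) - 15) + 4 = (35/4 - 15) + 4 = -25/4 + 4 = -9/4 ≈ -2.2500)
(9*B)*((-4 + u) - 1*6) = (9*(-9/4))*((-4 - 2) - 1*6) = -81*(-6 - 6)/4 = -81/4*(-12) = 243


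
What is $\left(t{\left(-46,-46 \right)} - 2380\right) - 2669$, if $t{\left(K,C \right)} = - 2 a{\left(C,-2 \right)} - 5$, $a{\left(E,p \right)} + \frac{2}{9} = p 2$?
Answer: $- \frac{45410}{9} \approx -5045.6$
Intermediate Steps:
$a{\left(E,p \right)} = - \frac{2}{9} + 2 p$ ($a{\left(E,p \right)} = - \frac{2}{9} + p 2 = - \frac{2}{9} + 2 p$)
$t{\left(K,C \right)} = \frac{31}{9}$ ($t{\left(K,C \right)} = - 2 \left(- \frac{2}{9} + 2 \left(-2\right)\right) - 5 = - 2 \left(- \frac{2}{9} - 4\right) - 5 = \left(-2\right) \left(- \frac{38}{9}\right) - 5 = \frac{76}{9} - 5 = \frac{31}{9}$)
$\left(t{\left(-46,-46 \right)} - 2380\right) - 2669 = \left(\frac{31}{9} - 2380\right) - 2669 = - \frac{21389}{9} - 2669 = - \frac{45410}{9}$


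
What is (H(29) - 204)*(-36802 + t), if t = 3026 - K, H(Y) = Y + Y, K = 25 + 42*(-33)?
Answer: 4732590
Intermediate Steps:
K = -1361 (K = 25 - 1386 = -1361)
H(Y) = 2*Y
t = 4387 (t = 3026 - 1*(-1361) = 3026 + 1361 = 4387)
(H(29) - 204)*(-36802 + t) = (2*29 - 204)*(-36802 + 4387) = (58 - 204)*(-32415) = -146*(-32415) = 4732590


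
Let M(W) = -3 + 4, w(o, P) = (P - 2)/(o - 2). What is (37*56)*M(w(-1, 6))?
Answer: 2072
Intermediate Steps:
w(o, P) = (-2 + P)/(-2 + o)
M(W) = 1
(37*56)*M(w(-1, 6)) = (37*56)*1 = 2072*1 = 2072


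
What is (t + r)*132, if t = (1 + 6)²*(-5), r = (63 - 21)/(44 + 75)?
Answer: -548988/17 ≈ -32293.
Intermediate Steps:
r = 6/17 (r = 42/119 = 42*(1/119) = 6/17 ≈ 0.35294)
t = -245 (t = 7²*(-5) = 49*(-5) = -245)
(t + r)*132 = (-245 + 6/17)*132 = -4159/17*132 = -548988/17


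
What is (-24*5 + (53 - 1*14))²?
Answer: 6561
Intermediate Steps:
(-24*5 + (53 - 1*14))² = (-120 + (53 - 14))² = (-120 + 39)² = (-81)² = 6561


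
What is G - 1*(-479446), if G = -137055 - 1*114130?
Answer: 228261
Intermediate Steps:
G = -251185 (G = -137055 - 114130 = -251185)
G - 1*(-479446) = -251185 - 1*(-479446) = -251185 + 479446 = 228261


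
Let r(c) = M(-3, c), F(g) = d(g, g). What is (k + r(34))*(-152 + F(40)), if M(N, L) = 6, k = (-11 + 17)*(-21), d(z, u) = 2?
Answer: 18000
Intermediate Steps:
F(g) = 2
k = -126 (k = 6*(-21) = -126)
r(c) = 6
(k + r(34))*(-152 + F(40)) = (-126 + 6)*(-152 + 2) = -120*(-150) = 18000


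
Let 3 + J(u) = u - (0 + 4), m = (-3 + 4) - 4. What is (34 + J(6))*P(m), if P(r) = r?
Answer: -99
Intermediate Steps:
m = -3 (m = 1 - 4 = -3)
J(u) = -7 + u (J(u) = -3 + (u - (0 + 4)) = -3 + (u - 1*4) = -3 + (u - 4) = -3 + (-4 + u) = -7 + u)
(34 + J(6))*P(m) = (34 + (-7 + 6))*(-3) = (34 - 1)*(-3) = 33*(-3) = -99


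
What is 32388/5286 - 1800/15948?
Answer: 2347264/390283 ≈ 6.0143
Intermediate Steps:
32388/5286 - 1800/15948 = 32388*(1/5286) - 1800*1/15948 = 5398/881 - 50/443 = 2347264/390283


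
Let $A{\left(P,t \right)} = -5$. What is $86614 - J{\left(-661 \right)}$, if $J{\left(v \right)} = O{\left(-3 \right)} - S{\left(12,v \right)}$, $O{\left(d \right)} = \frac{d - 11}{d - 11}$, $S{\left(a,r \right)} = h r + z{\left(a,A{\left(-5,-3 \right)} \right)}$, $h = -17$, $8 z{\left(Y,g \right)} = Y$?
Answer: $\frac{195703}{2} \approx 97852.0$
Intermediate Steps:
$z{\left(Y,g \right)} = \frac{Y}{8}$
$S{\left(a,r \right)} = - 17 r + \frac{a}{8}$
$O{\left(d \right)} = 1$ ($O{\left(d \right)} = \frac{-11 + d}{-11 + d} = 1$)
$J{\left(v \right)} = - \frac{1}{2} + 17 v$ ($J{\left(v \right)} = 1 - \left(- 17 v + \frac{1}{8} \cdot 12\right) = 1 - \left(- 17 v + \frac{3}{2}\right) = 1 - \left(\frac{3}{2} - 17 v\right) = 1 + \left(- \frac{3}{2} + 17 v\right) = - \frac{1}{2} + 17 v$)
$86614 - J{\left(-661 \right)} = 86614 - \left(- \frac{1}{2} + 17 \left(-661\right)\right) = 86614 - \left(- \frac{1}{2} - 11237\right) = 86614 - - \frac{22475}{2} = 86614 + \frac{22475}{2} = \frac{195703}{2}$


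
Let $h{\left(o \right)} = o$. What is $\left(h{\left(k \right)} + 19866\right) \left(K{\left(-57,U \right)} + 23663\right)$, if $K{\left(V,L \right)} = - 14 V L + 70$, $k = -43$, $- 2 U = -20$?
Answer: $628646799$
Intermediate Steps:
$U = 10$ ($U = \left(- \frac{1}{2}\right) \left(-20\right) = 10$)
$K{\left(V,L \right)} = 70 - 14 L V$ ($K{\left(V,L \right)} = - 14 L V + 70 = 70 - 14 L V$)
$\left(h{\left(k \right)} + 19866\right) \left(K{\left(-57,U \right)} + 23663\right) = \left(-43 + 19866\right) \left(\left(70 - 140 \left(-57\right)\right) + 23663\right) = 19823 \left(\left(70 + 7980\right) + 23663\right) = 19823 \left(8050 + 23663\right) = 19823 \cdot 31713 = 628646799$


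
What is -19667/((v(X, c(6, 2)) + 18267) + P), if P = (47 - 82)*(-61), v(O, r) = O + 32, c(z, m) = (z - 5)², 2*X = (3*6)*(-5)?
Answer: -19667/20389 ≈ -0.96459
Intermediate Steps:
X = -45 (X = ((3*6)*(-5))/2 = (18*(-5))/2 = (½)*(-90) = -45)
c(z, m) = (-5 + z)²
v(O, r) = 32 + O
P = 2135 (P = -35*(-61) = 2135)
-19667/((v(X, c(6, 2)) + 18267) + P) = -19667/(((32 - 45) + 18267) + 2135) = -19667/((-13 + 18267) + 2135) = -19667/(18254 + 2135) = -19667/20389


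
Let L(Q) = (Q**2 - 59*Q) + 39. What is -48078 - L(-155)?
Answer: -81287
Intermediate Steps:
L(Q) = 39 + Q**2 - 59*Q
-48078 - L(-155) = -48078 - (39 + (-155)**2 - 59*(-155)) = -48078 - (39 + 24025 + 9145) = -48078 - 1*33209 = -48078 - 33209 = -81287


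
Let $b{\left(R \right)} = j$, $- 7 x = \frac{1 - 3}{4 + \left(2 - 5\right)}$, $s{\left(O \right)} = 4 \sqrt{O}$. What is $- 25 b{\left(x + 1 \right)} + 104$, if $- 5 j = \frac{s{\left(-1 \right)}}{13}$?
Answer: $104 + \frac{20 i}{13} \approx 104.0 + 1.5385 i$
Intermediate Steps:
$x = \frac{2}{7}$ ($x = - \frac{\left(1 - 3\right) \frac{1}{4 + \left(2 - 5\right)}}{7} = - \frac{\left(-2\right) \frac{1}{4 + \left(2 - 5\right)}}{7} = - \frac{\left(-2\right) \frac{1}{4 - 3}}{7} = - \frac{\left(-2\right) 1^{-1}}{7} = - \frac{\left(-2\right) 1}{7} = \left(- \frac{1}{7}\right) \left(-2\right) = \frac{2}{7} \approx 0.28571$)
$j = - \frac{4 i}{65}$ ($j = - \frac{4 \sqrt{-1} \cdot \frac{1}{13}}{5} = - \frac{4 i \frac{1}{13}}{5} = - \frac{\frac{4}{13} i}{5} = - \frac{4 i}{65} \approx - 0.061538 i$)
$b{\left(R \right)} = - \frac{4 i}{65}$
$- 25 b{\left(x + 1 \right)} + 104 = - 25 \left(- \frac{4 i}{65}\right) + 104 = \frac{20 i}{13} + 104 = 104 + \frac{20 i}{13}$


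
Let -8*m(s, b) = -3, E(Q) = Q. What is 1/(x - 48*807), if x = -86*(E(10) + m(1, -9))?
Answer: -4/158513 ≈ -2.5235e-5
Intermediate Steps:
m(s, b) = 3/8 (m(s, b) = -⅛*(-3) = 3/8)
x = -3569/4 (x = -86*(10 + 3/8) = -86*83/8 = -3569/4 ≈ -892.25)
1/(x - 48*807) = 1/(-3569/4 - 48*807) = 1/(-3569/4 - 38736) = 1/(-158513/4) = -4/158513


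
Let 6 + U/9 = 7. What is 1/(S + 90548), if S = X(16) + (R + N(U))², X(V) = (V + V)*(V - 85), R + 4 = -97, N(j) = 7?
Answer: 1/97176 ≈ 1.0291e-5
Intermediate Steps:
U = 9 (U = -54 + 9*7 = -54 + 63 = 9)
R = -101 (R = -4 - 97 = -101)
X(V) = 2*V*(-85 + V) (X(V) = (2*V)*(-85 + V) = 2*V*(-85 + V))
S = 6628 (S = 2*16*(-85 + 16) + (-101 + 7)² = 2*16*(-69) + (-94)² = -2208 + 8836 = 6628)
1/(S + 90548) = 1/(6628 + 90548) = 1/97176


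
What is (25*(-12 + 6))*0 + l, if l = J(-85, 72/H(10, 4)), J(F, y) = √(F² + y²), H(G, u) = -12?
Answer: √7261 ≈ 85.212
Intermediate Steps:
l = √7261 (l = √((-85)² + (72/(-12))²) = √(7225 + (72*(-1/12))²) = √(7225 + (-6)²) = √(7225 + 36) = √7261 ≈ 85.212)
(25*(-12 + 6))*0 + l = (25*(-12 + 6))*0 + √7261 = (25*(-6))*0 + √7261 = -150*0 + √7261 = 0 + √7261 = √7261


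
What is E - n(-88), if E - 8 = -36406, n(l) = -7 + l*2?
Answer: -36215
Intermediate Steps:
n(l) = -7 + 2*l
E = -36398 (E = 8 - 36406 = -36398)
E - n(-88) = -36398 - (-7 + 2*(-88)) = -36398 - (-7 - 176) = -36398 - 1*(-183) = -36398 + 183 = -36215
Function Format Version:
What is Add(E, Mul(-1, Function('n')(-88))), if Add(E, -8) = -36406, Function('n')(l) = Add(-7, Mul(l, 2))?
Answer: -36215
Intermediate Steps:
Function('n')(l) = Add(-7, Mul(2, l))
E = -36398 (E = Add(8, -36406) = -36398)
Add(E, Mul(-1, Function('n')(-88))) = Add(-36398, Mul(-1, Add(-7, Mul(2, -88)))) = Add(-36398, Mul(-1, Add(-7, -176))) = Add(-36398, Mul(-1, -183)) = Add(-36398, 183) = -36215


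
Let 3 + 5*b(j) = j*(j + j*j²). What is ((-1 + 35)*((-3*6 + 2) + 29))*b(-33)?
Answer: 524657094/5 ≈ 1.0493e+8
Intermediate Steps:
b(j) = -⅗ + j*(j + j³)/5 (b(j) = -⅗ + (j*(j + j*j²))/5 = -⅗ + (j*(j + j³))/5 = -⅗ + j*(j + j³)/5)
((-1 + 35)*((-3*6 + 2) + 29))*b(-33) = ((-1 + 35)*((-3*6 + 2) + 29))*(-⅗ + (⅕)*(-33)² + (⅕)*(-33)⁴) = (34*((-18 + 2) + 29))*(-⅗ + (⅕)*1089 + (⅕)*1185921) = (34*(-16 + 29))*(-⅗ + 1089/5 + 1185921/5) = (34*13)*(1187007/5) = 442*(1187007/5) = 524657094/5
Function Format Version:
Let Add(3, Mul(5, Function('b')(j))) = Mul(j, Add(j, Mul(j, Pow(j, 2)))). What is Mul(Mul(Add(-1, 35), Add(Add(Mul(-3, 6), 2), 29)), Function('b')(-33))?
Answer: Rational(524657094, 5) ≈ 1.0493e+8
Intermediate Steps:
Function('b')(j) = Add(Rational(-3, 5), Mul(Rational(1, 5), j, Add(j, Pow(j, 3)))) (Function('b')(j) = Add(Rational(-3, 5), Mul(Rational(1, 5), Mul(j, Add(j, Mul(j, Pow(j, 2)))))) = Add(Rational(-3, 5), Mul(Rational(1, 5), Mul(j, Add(j, Pow(j, 3))))) = Add(Rational(-3, 5), Mul(Rational(1, 5), j, Add(j, Pow(j, 3)))))
Mul(Mul(Add(-1, 35), Add(Add(Mul(-3, 6), 2), 29)), Function('b')(-33)) = Mul(Mul(Add(-1, 35), Add(Add(Mul(-3, 6), 2), 29)), Add(Rational(-3, 5), Mul(Rational(1, 5), Pow(-33, 2)), Mul(Rational(1, 5), Pow(-33, 4)))) = Mul(Mul(34, Add(Add(-18, 2), 29)), Add(Rational(-3, 5), Mul(Rational(1, 5), 1089), Mul(Rational(1, 5), 1185921))) = Mul(Mul(34, Add(-16, 29)), Add(Rational(-3, 5), Rational(1089, 5), Rational(1185921, 5))) = Mul(Mul(34, 13), Rational(1187007, 5)) = Mul(442, Rational(1187007, 5)) = Rational(524657094, 5)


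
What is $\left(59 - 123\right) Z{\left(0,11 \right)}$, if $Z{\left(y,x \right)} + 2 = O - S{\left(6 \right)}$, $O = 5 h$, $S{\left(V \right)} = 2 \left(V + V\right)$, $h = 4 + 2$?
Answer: $-256$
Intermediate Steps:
$h = 6$
$S{\left(V \right)} = 4 V$ ($S{\left(V \right)} = 2 \cdot 2 V = 4 V$)
$O = 30$ ($O = 5 \cdot 6 = 30$)
$Z{\left(y,x \right)} = 4$ ($Z{\left(y,x \right)} = -2 + \left(30 - 4 \cdot 6\right) = -2 + \left(30 - 24\right) = -2 + 6 = 4$)
$\left(59 - 123\right) Z{\left(0,11 \right)} = \left(59 - 123\right) 4 = \left(-64\right) 4 = -256$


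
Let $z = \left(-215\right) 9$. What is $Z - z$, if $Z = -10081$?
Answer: $-8146$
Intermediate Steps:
$z = -1935$
$Z - z = -10081 - -1935 = -10081 + 1935 = -8146$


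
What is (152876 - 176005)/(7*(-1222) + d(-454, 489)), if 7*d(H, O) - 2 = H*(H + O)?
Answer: 161903/75766 ≈ 2.1369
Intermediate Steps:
d(H, O) = 2/7 + H*(H + O)/7 (d(H, O) = 2/7 + (H*(H + O))/7 = 2/7 + H*(H + O)/7)
(152876 - 176005)/(7*(-1222) + d(-454, 489)) = (152876 - 176005)/(7*(-1222) + (2/7 + (1/7)*(-454)**2 + (1/7)*(-454)*489)) = -23129/(-8554 + (2/7 + (1/7)*206116 - 222006/7)) = -23129/(-8554 + (2/7 + 206116/7 - 222006/7)) = -23129/(-8554 - 15888/7) = -23129/(-75766/7) = -23129*(-7/75766) = 161903/75766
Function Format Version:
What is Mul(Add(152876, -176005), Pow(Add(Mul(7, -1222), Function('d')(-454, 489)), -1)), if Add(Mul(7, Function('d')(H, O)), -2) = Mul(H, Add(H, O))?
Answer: Rational(161903, 75766) ≈ 2.1369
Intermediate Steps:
Function('d')(H, O) = Add(Rational(2, 7), Mul(Rational(1, 7), H, Add(H, O))) (Function('d')(H, O) = Add(Rational(2, 7), Mul(Rational(1, 7), Mul(H, Add(H, O)))) = Add(Rational(2, 7), Mul(Rational(1, 7), H, Add(H, O))))
Mul(Add(152876, -176005), Pow(Add(Mul(7, -1222), Function('d')(-454, 489)), -1)) = Mul(Add(152876, -176005), Pow(Add(Mul(7, -1222), Add(Rational(2, 7), Mul(Rational(1, 7), Pow(-454, 2)), Mul(Rational(1, 7), -454, 489))), -1)) = Mul(-23129, Pow(Add(-8554, Add(Rational(2, 7), Mul(Rational(1, 7), 206116), Rational(-222006, 7))), -1)) = Mul(-23129, Pow(Add(-8554, Add(Rational(2, 7), Rational(206116, 7), Rational(-222006, 7))), -1)) = Mul(-23129, Pow(Add(-8554, Rational(-15888, 7)), -1)) = Mul(-23129, Pow(Rational(-75766, 7), -1)) = Mul(-23129, Rational(-7, 75766)) = Rational(161903, 75766)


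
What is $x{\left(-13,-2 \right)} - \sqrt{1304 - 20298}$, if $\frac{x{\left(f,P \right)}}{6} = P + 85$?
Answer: $498 - i \sqrt{18994} \approx 498.0 - 137.82 i$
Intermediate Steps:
$x{\left(f,P \right)} = 510 + 6 P$ ($x{\left(f,P \right)} = 6 \left(P + 85\right) = 6 \left(85 + P\right) = 510 + 6 P$)
$x{\left(-13,-2 \right)} - \sqrt{1304 - 20298} = \left(510 + 6 \left(-2\right)\right) - \sqrt{1304 - 20298} = \left(510 - 12\right) - \sqrt{-18994} = 498 - i \sqrt{18994}$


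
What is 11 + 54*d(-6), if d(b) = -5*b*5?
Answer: 8111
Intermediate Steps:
d(b) = -25*b
11 + 54*d(-6) = 11 + 54*(-25*(-6)) = 11 + 54*150 = 11 + 8100 = 8111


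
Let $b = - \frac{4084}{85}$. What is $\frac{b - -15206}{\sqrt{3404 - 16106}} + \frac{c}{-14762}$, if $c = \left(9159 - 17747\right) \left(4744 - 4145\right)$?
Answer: $\frac{2572106}{7381} - \frac{644213 i \sqrt{12702}}{539835} \approx 348.48 - 134.49 i$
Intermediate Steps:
$b = - \frac{4084}{85}$ ($b = \left(-4084\right) \frac{1}{85} = - \frac{4084}{85} \approx -48.047$)
$c = -5144212$ ($c = \left(-8588\right) 599 = -5144212$)
$\frac{b - -15206}{\sqrt{3404 - 16106}} + \frac{c}{-14762} = \frac{- \frac{4084}{85} - -15206}{\sqrt{3404 - 16106}} - \frac{5144212}{-14762} = \frac{- \frac{4084}{85} + 15206}{\sqrt{-12702}} - - \frac{2572106}{7381} = \frac{1288426}{85 i \sqrt{12702}} + \frac{2572106}{7381} = \frac{1288426 \left(- \frac{i \sqrt{12702}}{12702}\right)}{85} + \frac{2572106}{7381} = - \frac{644213 i \sqrt{12702}}{539835} + \frac{2572106}{7381} = \frac{2572106}{7381} - \frac{644213 i \sqrt{12702}}{539835}$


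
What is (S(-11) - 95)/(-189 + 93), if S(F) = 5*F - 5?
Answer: 155/96 ≈ 1.6146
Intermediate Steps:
S(F) = -5 + 5*F
(S(-11) - 95)/(-189 + 93) = ((-5 + 5*(-11)) - 95)/(-189 + 93) = ((-5 - 55) - 95)/(-96) = (-60 - 95)*(-1/96) = -155*(-1/96) = 155/96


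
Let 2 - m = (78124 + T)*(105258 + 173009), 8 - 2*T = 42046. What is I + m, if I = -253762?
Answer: -15890690795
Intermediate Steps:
T = -21019 (T = 4 - 1/2*42046 = 4 - 21023 = -21019)
m = -15890437033 (m = 2 - (78124 - 21019)*(105258 + 173009) = 2 - 57105*278267 = 2 - 1*15890437035 = 2 - 15890437035 = -15890437033)
I + m = -253762 - 15890437033 = -15890690795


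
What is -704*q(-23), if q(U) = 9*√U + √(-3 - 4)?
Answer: 704*I*(-√7 - 9*√23) ≈ -32249.0*I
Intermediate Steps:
q(U) = 9*√U + I*√7 (q(U) = 9*√U + √(-7) = 9*√U + I*√7)
-704*q(-23) = -704*(9*√(-23) + I*√7) = -704*(9*(I*√23) + I*√7) = -704*(9*I*√23 + I*√7) = -704*(I*√7 + 9*I*√23) = -6336*I*√23 - 704*I*√7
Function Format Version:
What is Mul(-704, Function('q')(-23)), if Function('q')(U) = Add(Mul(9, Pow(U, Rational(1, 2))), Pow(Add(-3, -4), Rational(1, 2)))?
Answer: Mul(704, I, Add(Mul(-1, Pow(7, Rational(1, 2))), Mul(-9, Pow(23, Rational(1, 2))))) ≈ Mul(-32249., I)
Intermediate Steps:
Function('q')(U) = Add(Mul(9, Pow(U, Rational(1, 2))), Mul(I, Pow(7, Rational(1, 2)))) (Function('q')(U) = Add(Mul(9, Pow(U, Rational(1, 2))), Pow(-7, Rational(1, 2))) = Add(Mul(9, Pow(U, Rational(1, 2))), Mul(I, Pow(7, Rational(1, 2)))))
Mul(-704, Function('q')(-23)) = Mul(-704, Add(Mul(9, Pow(-23, Rational(1, 2))), Mul(I, Pow(7, Rational(1, 2))))) = Mul(-704, Add(Mul(9, Mul(I, Pow(23, Rational(1, 2)))), Mul(I, Pow(7, Rational(1, 2))))) = Mul(-704, Add(Mul(9, I, Pow(23, Rational(1, 2))), Mul(I, Pow(7, Rational(1, 2))))) = Mul(-704, Add(Mul(I, Pow(7, Rational(1, 2))), Mul(9, I, Pow(23, Rational(1, 2))))) = Add(Mul(-6336, I, Pow(23, Rational(1, 2))), Mul(-704, I, Pow(7, Rational(1, 2))))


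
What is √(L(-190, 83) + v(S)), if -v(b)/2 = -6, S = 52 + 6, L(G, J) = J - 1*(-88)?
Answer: √183 ≈ 13.528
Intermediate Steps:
L(G, J) = 88 + J (L(G, J) = J + 88 = 88 + J)
S = 58
v(b) = 12 (v(b) = -2*(-6) = 12)
√(L(-190, 83) + v(S)) = √((88 + 83) + 12) = √(171 + 12) = √183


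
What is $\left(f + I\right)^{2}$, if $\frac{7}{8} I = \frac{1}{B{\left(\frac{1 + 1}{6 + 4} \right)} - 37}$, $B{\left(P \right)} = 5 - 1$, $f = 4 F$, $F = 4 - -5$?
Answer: $\frac{69022864}{53361} \approx 1293.5$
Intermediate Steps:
$F = 9$ ($F = 4 + 5 = 9$)
$f = 36$ ($f = 4 \cdot 9 = 36$)
$B{\left(P \right)} = 4$
$I = - \frac{8}{231}$ ($I = \frac{8}{7 \left(4 - 37\right)} = \frac{8}{7 \left(-33\right)} = \frac{8}{7} \left(- \frac{1}{33}\right) = - \frac{8}{231} \approx -0.034632$)
$\left(f + I\right)^{2} = \left(36 - \frac{8}{231}\right)^{2} = \left(\frac{8308}{231}\right)^{2} = \frac{69022864}{53361}$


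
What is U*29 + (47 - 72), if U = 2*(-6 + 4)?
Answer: -141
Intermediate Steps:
U = -4 (U = 2*(-2) = -4)
U*29 + (47 - 72) = -4*29 + (47 - 72) = -116 - 25 = -141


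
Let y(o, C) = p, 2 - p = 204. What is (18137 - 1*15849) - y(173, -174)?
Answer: 2490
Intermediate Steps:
p = -202 (p = 2 - 1*204 = 2 - 204 = -202)
y(o, C) = -202
(18137 - 1*15849) - y(173, -174) = (18137 - 1*15849) - 1*(-202) = (18137 - 15849) + 202 = 2288 + 202 = 2490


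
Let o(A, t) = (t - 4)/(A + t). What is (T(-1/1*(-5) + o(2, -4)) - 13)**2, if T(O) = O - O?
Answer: 169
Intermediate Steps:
o(A, t) = (-4 + t)/(A + t)
T(O) = 0
(T(-1/1*(-5) + o(2, -4)) - 13)**2 = (0 - 13)**2 = (-13)**2 = 169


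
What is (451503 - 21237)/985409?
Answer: 430266/985409 ≈ 0.43664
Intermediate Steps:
(451503 - 21237)/985409 = 430266*(1/985409) = 430266/985409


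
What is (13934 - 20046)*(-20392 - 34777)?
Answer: 337192928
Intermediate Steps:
(13934 - 20046)*(-20392 - 34777) = -6112*(-55169) = 337192928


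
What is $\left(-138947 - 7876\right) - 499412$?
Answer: $-646235$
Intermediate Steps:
$\left(-138947 - 7876\right) - 499412 = -146823 - 499412 = -646235$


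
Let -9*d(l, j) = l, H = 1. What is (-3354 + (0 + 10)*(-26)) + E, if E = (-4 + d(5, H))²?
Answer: -291053/81 ≈ -3593.2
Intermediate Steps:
d(l, j) = -l/9
E = 1681/81 (E = (-4 - ⅑*5)² = (-4 - 5/9)² = (-41/9)² = 1681/81 ≈ 20.753)
(-3354 + (0 + 10)*(-26)) + E = (-3354 + (0 + 10)*(-26)) + 1681/81 = (-3354 + 10*(-26)) + 1681/81 = (-3354 - 260) + 1681/81 = -3614 + 1681/81 = -291053/81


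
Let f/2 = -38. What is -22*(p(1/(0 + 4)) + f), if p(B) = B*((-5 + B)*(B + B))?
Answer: 26961/16 ≈ 1685.1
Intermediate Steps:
f = -76 (f = 2*(-38) = -76)
p(B) = 2*B²*(-5 + B) (p(B) = B*((-5 + B)*(2*B)) = B*(2*B*(-5 + B)) = 2*B²*(-5 + B))
-22*(p(1/(0 + 4)) + f) = -22*(2*(1/(0 + 4))²*(-5 + 1/(0 + 4)) - 76) = -22*(2*(1/4)²*(-5 + 1/4) - 76) = -22*(2*(¼)²*(-5 + ¼) - 76) = -22*(2*(1/16)*(-19/4) - 76) = -22*(-19/32 - 76) = -22*(-2451/32) = 26961/16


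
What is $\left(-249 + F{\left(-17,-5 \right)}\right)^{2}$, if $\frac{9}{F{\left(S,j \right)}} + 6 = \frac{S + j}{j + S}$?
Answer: $\frac{1572516}{25} \approx 62901.0$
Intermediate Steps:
$F{\left(S,j \right)} = - \frac{9}{5}$ ($F{\left(S,j \right)} = \frac{9}{-6 + \frac{S + j}{j + S}} = \frac{9}{-6 + \frac{S + j}{S + j}} = \frac{9}{-6 + 1} = \frac{9}{-5} = 9 \left(- \frac{1}{5}\right) = - \frac{9}{5}$)
$\left(-249 + F{\left(-17,-5 \right)}\right)^{2} = \left(-249 - \frac{9}{5}\right)^{2} = \left(- \frac{1254}{5}\right)^{2} = \frac{1572516}{25}$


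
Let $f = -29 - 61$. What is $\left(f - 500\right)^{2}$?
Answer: $348100$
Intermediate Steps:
$f = -90$ ($f = -29 - 61 = -90$)
$\left(f - 500\right)^{2} = \left(-90 - 500\right)^{2} = \left(-590\right)^{2} = 348100$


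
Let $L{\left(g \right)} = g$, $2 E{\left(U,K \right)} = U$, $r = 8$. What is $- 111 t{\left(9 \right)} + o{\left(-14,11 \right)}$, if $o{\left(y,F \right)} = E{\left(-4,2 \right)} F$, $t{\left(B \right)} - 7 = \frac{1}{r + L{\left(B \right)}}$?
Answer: $- \frac{13694}{17} \approx -805.53$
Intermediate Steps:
$E{\left(U,K \right)} = \frac{U}{2}$
$t{\left(B \right)} = 7 + \frac{1}{8 + B}$
$o{\left(y,F \right)} = - 2 F$ ($o{\left(y,F \right)} = \frac{1}{2} \left(-4\right) F = - 2 F$)
$- 111 t{\left(9 \right)} + o{\left(-14,11 \right)} = - 111 \frac{57 + 7 \cdot 9}{8 + 9} - 22 = - 111 \frac{57 + 63}{17} - 22 = - 111 \cdot \frac{1}{17} \cdot 120 - 22 = \left(-111\right) \frac{120}{17} - 22 = - \frac{13320}{17} - 22 = - \frac{13694}{17}$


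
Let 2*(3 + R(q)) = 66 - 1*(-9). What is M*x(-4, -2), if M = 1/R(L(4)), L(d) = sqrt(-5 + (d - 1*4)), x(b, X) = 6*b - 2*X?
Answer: -40/69 ≈ -0.57971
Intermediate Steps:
x(b, X) = -2*X + 6*b
L(d) = sqrt(-9 + d) (L(d) = sqrt(-5 + (d - 4)) = sqrt(-5 + (-4 + d)) = sqrt(-9 + d))
R(q) = 69/2 (R(q) = -3 + (66 - 1*(-9))/2 = -3 + (66 + 9)/2 = -3 + (1/2)*75 = -3 + 75/2 = 69/2)
M = 2/69 (M = 1/(69/2) = 2/69 ≈ 0.028986)
M*x(-4, -2) = 2*(-2*(-2) + 6*(-4))/69 = 2*(4 - 24)/69 = (2/69)*(-20) = -40/69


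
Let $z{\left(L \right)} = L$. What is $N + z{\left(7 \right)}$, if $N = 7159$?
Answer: $7166$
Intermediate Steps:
$N + z{\left(7 \right)} = 7159 + 7 = 7166$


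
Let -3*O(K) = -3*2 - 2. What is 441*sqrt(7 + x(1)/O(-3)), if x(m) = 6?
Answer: 441*sqrt(37)/2 ≈ 1341.3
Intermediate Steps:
O(K) = 8/3 (O(K) = -(-3*2 - 2)/3 = -(-6 - 2)/3 = -1/3*(-8) = 8/3)
441*sqrt(7 + x(1)/O(-3)) = 441*sqrt(7 + 6/(8/3)) = 441*sqrt(7 + 6*(3/8)) = 441*sqrt(7 + 9/4) = 441*sqrt(37/4) = 441*(sqrt(37)/2) = 441*sqrt(37)/2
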